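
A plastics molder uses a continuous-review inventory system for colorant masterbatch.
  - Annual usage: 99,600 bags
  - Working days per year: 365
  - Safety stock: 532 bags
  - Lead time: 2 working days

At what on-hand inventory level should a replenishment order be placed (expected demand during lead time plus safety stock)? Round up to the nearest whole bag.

Daily demand d = 99,600 / 365 = 272.877 bags/day
Demand during lead time = 272.877 × 2 = 545.75
Reorder point = 545.75 + 532 = 1,077.75 → round up

1,078 bags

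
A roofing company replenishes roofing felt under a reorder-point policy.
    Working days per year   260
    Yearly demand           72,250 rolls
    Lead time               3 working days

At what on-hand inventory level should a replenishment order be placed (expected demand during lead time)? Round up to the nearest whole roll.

834 rolls

Daily demand d = 72,250 / 260 = 277.885 rolls/day
Demand during lead time = 277.885 × 3 = 833.65
Reorder point = 833.65 → round up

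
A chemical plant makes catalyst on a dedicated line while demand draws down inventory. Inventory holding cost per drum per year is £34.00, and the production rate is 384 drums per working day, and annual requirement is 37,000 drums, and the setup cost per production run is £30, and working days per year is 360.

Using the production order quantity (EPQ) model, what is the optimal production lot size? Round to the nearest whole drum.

299 drums

d = 37,000/360 = 102.7778 drums/day;  effective holding cost H(1 − d/p) = 34·(1 − 102.7778/384) = 24.89988
Q* = √(2DS / H_eff) = √(2·37,000·30 / 24.89988) ≈ 298.59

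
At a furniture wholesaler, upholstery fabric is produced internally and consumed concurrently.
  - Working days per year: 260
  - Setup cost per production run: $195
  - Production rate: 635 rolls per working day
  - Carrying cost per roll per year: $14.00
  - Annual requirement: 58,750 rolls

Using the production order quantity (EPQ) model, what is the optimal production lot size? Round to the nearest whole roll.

1,594 rolls

d = 58,750/260 = 225.9615 rolls/day;  effective holding cost H(1 − d/p) = 14·(1 − 225.9615/635) = 9.01817
Q* = √(2DS / H_eff) = √(2·58,750·195 / 9.01817) ≈ 1,593.96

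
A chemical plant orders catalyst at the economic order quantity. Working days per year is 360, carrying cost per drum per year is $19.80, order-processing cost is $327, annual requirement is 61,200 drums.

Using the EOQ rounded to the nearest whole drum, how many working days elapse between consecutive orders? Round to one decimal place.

8.4 days

Optimal lot size Q* = (2 × 61,200 × $327 / $19.8)^½ ≈ 1,421.78 → Q = 1,422 drums
Cycle time = (working days × Q)/D = (360 × 1,422) / 61,200 = 8.365 days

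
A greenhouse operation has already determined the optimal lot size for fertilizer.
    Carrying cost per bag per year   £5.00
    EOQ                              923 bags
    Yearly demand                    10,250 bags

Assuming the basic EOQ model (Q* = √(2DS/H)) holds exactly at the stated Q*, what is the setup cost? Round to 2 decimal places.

£207.79

EOQ relation: Q² = 2DS/H, so rearrange for the unknown.
S = Q²H / (2D) = 923² × 5 / (2 × 10,250) = 207.7876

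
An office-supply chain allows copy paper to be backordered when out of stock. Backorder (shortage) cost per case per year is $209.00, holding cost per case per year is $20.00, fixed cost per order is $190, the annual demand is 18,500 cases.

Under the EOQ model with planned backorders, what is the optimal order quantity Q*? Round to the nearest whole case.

621 cases

Q* = √(2DS/H) · √((H + b)/b)
   = √(2 × 18,500 × 190 / 20) · √((20 + 209) / 209)
   = 592.874 × 1.0468 ≈ 620.59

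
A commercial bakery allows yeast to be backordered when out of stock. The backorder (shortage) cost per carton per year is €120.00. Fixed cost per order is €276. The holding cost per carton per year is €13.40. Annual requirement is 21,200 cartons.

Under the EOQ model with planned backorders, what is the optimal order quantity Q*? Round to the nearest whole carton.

985 cartons

Q* = √(2DS/H) · √((H + b)/b)
   = √(2 × 21,200 × 276 / 13.4) · √((13.4 + 120) / 120)
   = 934.512 × 1.0544 ≈ 985.31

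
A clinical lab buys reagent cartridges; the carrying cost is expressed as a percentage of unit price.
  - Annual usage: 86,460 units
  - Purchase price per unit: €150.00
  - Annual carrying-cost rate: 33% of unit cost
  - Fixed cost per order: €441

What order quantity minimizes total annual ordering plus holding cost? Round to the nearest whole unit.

1,241 units

Carrying cost H = €150 × 33% = €49.5000/unit/yr
Optimal lot size Q* = (2 × 86,460 × €441 / €49.5)^½ ≈ 1,241.19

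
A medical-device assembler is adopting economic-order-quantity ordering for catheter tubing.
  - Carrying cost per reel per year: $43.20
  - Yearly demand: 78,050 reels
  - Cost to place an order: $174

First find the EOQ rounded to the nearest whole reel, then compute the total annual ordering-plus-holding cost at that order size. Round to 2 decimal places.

EOQ = √(2DS/H) = √(2 × 78,050 × 174 / 43.2)
    = √(628,736.11) ≈ 792.93 → Q = 793 reels
Ordering: D/Q × S = 78,050/793 × $174 = $17,125.73
Holding:  Q/2 × H = 793/2 × $43.2 = $17,128.80
Total = $17,125.73 + $17,128.80 = $34,254.53

$34,254.53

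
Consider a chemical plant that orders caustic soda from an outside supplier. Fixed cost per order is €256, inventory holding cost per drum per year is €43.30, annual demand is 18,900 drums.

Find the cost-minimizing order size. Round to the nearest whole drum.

Q* = √(2·D·S / H) = √(2·18,900·256 / 43.3) = √223,482.7 ≈ 472.74

473 drums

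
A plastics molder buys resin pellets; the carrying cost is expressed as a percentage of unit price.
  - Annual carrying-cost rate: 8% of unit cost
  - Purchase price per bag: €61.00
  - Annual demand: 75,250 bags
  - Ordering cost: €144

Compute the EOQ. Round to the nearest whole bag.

2,107 bags

H = i·C = 0.08 × €61 = €4.8800 per bag-year
EOQ = √(2DS/H) = √(2 × 75,250 × 144 / 4.88)
    = √(4,440,983.61) ≈ 2,107.36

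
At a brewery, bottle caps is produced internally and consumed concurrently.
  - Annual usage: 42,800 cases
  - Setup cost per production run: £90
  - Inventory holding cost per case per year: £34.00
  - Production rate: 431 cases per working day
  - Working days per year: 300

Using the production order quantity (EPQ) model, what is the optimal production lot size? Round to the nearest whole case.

Daily demand d = 42,800/300 = 142.667; p = 431; 1 − d/p = 0.66899
EPQ = √(2DS / (H(1 − d/p)))
    = √(2 × 42,800 × 90 / (34 × 0.66899)) ≈ 581.98

582 cases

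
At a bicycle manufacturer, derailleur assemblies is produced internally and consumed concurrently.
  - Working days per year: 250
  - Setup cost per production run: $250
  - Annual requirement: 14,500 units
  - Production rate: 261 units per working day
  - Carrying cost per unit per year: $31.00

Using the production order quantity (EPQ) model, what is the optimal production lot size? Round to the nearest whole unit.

Daily demand d = 14,500/250 = 58.000; p = 261; 1 − d/p = 0.77778
EPQ = √(2DS / (H(1 − d/p)))
    = √(2 × 14,500 × 250 / (31 × 0.77778)) ≈ 548.35

548 units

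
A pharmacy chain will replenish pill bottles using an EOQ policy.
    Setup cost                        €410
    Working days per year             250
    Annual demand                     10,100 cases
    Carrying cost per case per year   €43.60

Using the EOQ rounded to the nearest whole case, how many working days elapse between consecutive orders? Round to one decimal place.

2DS/H = 2·10,100·410/43.6 = 189,954.13
EOQ = √189,954.13 ≈ 435.84 → Q = 436 cases
Days between orders = 250 / (D/Q) = 250 / 23.165 ≈ 10.792

10.8 days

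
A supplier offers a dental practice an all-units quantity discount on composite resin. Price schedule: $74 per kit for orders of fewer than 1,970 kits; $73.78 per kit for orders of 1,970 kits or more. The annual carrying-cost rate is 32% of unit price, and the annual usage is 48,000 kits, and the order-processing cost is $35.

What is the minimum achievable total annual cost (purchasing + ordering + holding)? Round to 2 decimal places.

H₁ = 32%×$74 = $23.6800;  H₂ = 32%×$73.78 = $23.6096
EOQ₁ = √(2×48,000×35/23.6800) = 376.69  (< 1,970, feasible at tier 1)
EOQ₂ = √(2×48,000×35/23.6096) = 377.25  (< 1,970 → use Q = 1,970 at tier-2 price)
TC(tier 1 (EOQ₁), Q≈376.7) = $3,560,919.91
TC(tier 2, Q≈1,970.0) = $3,565,548.25
Minimum at tier 1 (EOQ₁): $3,560,919.91

$3,560,919.91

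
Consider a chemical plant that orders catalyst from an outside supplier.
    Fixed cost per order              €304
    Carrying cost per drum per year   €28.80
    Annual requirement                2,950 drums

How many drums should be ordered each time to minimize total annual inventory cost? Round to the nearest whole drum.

250 drums

Optimal lot size Q* = (2 × 2,950 × €304 / €28.8)^½ ≈ 249.56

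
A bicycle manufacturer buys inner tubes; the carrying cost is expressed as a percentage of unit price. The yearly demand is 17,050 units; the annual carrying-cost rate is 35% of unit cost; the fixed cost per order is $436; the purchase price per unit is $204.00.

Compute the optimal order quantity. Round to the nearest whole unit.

456 units

Holding cost per unit per year: H = 35% × $204 = $71.4000
EOQ = √(2DS/H) = √(2 × 17,050 × 436 / 71.4)
    = √(208,229.69) ≈ 456.32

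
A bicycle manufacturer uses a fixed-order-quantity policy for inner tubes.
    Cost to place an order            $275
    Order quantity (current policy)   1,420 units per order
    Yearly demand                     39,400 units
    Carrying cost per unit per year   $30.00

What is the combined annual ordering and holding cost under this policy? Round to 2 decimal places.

$28,930.28

Annual ordering cost = (D/Q)·S = (39,400/1,420) × 275 = $7,630.28
Annual holding cost  = (Q/2)·H = (1,420/2) × 30 = $21,300.00
Total = $7,630.28 + $21,300.00 = $28,930.28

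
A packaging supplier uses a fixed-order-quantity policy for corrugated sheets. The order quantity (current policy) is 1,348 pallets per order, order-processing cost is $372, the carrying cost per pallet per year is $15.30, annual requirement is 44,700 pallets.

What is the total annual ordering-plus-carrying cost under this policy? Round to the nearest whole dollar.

$22,648

Ordering: D/Q × S = 44,700/1,348 × $372 = $12,335.61
Holding:  Q/2 × H = 1,348/2 × $15.3 = $10,312.20
Total = $12,335.61 + $10,312.20 = $22,647.81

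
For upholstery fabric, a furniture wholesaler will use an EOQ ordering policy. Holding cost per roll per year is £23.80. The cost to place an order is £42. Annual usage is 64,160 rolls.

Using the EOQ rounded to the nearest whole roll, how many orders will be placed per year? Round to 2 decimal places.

134.79 orders per year

Optimal lot size Q* = (2 × 64,160 × £42 / £23.8)^½ ≈ 475.86 → Q = 476
Orders per year = D/Q = 64,160 / 476 = 134.790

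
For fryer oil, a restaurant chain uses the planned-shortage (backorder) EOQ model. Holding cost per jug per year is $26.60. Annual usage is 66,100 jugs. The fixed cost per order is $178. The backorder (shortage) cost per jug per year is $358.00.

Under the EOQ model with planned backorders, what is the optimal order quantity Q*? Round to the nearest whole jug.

975 jugs

Basic EOQ = √(2·66,100·178/26.6) = 940.557
Backorder adjustment √((H+b)/b) = √((26.6+358)/358) = 1.0365
Q* = 940.557 × 1.0365 ≈ 974.87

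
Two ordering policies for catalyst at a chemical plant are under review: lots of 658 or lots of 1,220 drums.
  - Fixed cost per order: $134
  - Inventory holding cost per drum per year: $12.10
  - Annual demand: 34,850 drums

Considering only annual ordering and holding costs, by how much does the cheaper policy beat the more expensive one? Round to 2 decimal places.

$130.77

For each Q, cost = (D/Q)·S + (Q/2)·H.
TC(658) = (34,850/658)×134 + (658/2)×12.1 = $11,078.01
TC(1,220) = (34,850/1,220)×134 + (1,220/2)×12.1 = $11,208.79
|ΔTC| = |$11,078.01 − $11,208.79| = $130.77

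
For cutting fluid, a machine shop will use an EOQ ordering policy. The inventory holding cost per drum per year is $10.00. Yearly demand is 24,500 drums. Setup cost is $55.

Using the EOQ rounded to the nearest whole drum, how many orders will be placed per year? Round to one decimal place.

47.2 orders per year

Q* = √(2·D·S / H) = √(2·24,500·55 / 10) = √269,500.0 ≈ 519.13 → Q = 519
Orders per year = D/Q = 24,500 / 519 = 47.206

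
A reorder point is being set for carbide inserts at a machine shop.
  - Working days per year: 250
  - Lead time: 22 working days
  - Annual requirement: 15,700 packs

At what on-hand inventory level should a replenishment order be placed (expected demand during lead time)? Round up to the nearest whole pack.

Daily demand d = 15,700 / 250 = 62.800 packs/day
Demand during lead time = 62.800 × 22 = 1,381.60
Reorder point = 1,381.60 → round up

1,382 packs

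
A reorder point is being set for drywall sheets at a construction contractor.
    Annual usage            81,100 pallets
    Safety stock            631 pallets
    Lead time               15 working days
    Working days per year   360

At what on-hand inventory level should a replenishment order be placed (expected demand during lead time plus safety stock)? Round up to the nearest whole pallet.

4,011 pallets

Daily demand d = 81,100 / 360 = 225.278 pallets/day
Demand during lead time = 225.278 × 15 = 3,379.17
Reorder point = 3,379.17 + 631 = 4,010.17 → round up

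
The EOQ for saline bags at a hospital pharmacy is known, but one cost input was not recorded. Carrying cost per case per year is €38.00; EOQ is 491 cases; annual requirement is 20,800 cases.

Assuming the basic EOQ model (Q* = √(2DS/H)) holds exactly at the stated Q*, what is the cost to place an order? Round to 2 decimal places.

€220.22

EOQ relation: Q² = 2DS/H, so rearrange for the unknown.
S = Q²H / (2D) = 491² × 38 / (2 × 20,800) = 220.2182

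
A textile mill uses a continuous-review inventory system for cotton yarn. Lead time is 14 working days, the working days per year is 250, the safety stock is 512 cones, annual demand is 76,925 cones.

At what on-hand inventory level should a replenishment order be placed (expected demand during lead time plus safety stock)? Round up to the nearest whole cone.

4,820 cones

Daily demand d = 76,925 / 250 = 307.700 cones/day
Demand during lead time = 307.700 × 14 = 4,307.80
Reorder point = 4,307.80 + 512 = 4,819.80 → round up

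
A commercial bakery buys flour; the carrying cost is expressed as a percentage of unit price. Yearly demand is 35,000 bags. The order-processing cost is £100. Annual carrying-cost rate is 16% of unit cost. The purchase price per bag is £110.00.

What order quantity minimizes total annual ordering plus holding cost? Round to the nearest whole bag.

Holding cost per bag per year: H = 16% × £110 = £17.6000
Optimal lot size Q* = (2 × 35,000 × £100 / £17.6)^½ ≈ 630.66

631 bags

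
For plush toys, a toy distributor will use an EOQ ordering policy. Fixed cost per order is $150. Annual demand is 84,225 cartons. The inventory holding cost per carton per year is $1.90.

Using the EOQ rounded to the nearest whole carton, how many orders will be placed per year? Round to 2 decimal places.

2DS/H = 2·84,225·150/1.9 = 13,298,684.21
EOQ = √13,298,684.21 ≈ 3,646.74 → Q = 3,647
N = D/Q = 84,225/3,647 ≈ 23.094 orders/yr

23.09 orders per year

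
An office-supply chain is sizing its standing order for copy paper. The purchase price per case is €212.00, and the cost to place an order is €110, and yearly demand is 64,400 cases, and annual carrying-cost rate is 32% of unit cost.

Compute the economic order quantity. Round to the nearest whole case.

H = i·C = 0.32 × €212 = €67.8400 per case-year
Q* = √(2·D·S / H) = √(2·64,400·110 / 67.84) = √208,844.3 ≈ 456.99

457 cases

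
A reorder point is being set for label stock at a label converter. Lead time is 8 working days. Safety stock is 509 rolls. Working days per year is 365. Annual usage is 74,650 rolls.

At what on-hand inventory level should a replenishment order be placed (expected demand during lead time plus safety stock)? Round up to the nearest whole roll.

Daily demand d = 74,650 / 365 = 204.521 rolls/day
Demand during lead time = 204.521 × 8 = 1,636.16
Reorder point = 1,636.16 + 509 = 2,145.16 → round up

2,146 rolls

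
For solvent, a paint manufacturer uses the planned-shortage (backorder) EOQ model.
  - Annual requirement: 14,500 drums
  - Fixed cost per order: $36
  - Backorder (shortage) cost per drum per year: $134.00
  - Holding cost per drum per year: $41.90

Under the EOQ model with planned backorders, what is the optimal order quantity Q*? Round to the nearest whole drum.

181 drums

Basic EOQ = √(2·14,500·36/41.9) = 157.850
Backorder adjustment √((H+b)/b) = √((41.9+134)/134) = 1.1457
Q* = 157.850 × 1.1457 ≈ 180.85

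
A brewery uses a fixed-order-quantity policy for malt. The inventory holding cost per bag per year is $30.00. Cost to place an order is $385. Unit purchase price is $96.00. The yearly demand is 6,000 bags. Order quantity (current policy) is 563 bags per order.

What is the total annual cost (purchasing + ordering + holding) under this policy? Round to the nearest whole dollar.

$588,548

Annual ordering cost = (D/Q)·S = (6,000/563) × 385 = $4,103.02
Annual holding cost  = (Q/2)·H = (563/2) × 30 = $8,445.00
Purchase cost = D·C = 6,000 × 96 = $576,000.00
Total = $4,103.02 + $8,445.00 + $576,000.00 = $588,548.02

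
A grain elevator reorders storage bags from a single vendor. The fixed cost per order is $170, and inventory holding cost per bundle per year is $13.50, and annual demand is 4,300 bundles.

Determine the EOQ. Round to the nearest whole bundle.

329 bundles

Optimal lot size Q* = (2 × 4,300 × $170 / $13.5)^½ ≈ 329.08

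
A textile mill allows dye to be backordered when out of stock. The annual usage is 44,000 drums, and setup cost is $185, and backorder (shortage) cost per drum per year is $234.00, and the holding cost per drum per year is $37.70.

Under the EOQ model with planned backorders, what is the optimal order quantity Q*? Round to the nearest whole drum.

708 drums

Basic EOQ = √(2·44,000·185/37.7) = 657.138
Backorder adjustment √((H+b)/b) = √((37.7+234)/234) = 1.0775
Q* = 657.138 × 1.0775 ≈ 708.10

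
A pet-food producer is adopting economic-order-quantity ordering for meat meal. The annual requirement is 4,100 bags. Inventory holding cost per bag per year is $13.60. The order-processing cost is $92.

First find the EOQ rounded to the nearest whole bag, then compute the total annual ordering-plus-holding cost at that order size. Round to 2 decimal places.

$3,203.11

EOQ = √(2DS/H) = √(2 × 4,100 × 92 / 13.6)
    = √(55,470.59) ≈ 235.52 → Q = 236 bags
Orders/yr = 4,100/236 = 17.373; ordering cost = 17.373 × $92 = $1,598.31
Average inventory = 236/2 = 118; holding cost = 118 × $13.6 = $1,604.80
Total = $1,598.31 + $1,604.80 = $3,203.11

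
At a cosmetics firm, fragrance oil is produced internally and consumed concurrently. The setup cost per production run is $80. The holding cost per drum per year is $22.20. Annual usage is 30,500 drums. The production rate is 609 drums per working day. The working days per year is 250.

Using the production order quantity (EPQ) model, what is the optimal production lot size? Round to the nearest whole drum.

524 drums

Daily demand d = 30,500/250 = 122.000; p = 609; 1 − d/p = 0.79967
EPQ = √(2DS / (H(1 − d/p)))
    = √(2 × 30,500 × 80 / (22.2 × 0.79967)) ≈ 524.30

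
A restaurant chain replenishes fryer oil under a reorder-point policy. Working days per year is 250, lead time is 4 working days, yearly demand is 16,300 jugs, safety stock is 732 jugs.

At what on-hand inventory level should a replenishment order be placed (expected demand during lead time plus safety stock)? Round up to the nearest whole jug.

993 jugs

Daily demand d = 16,300 / 250 = 65.200 jugs/day
Demand during lead time = 65.200 × 4 = 260.80
Reorder point = 260.80 + 732 = 992.80 → round up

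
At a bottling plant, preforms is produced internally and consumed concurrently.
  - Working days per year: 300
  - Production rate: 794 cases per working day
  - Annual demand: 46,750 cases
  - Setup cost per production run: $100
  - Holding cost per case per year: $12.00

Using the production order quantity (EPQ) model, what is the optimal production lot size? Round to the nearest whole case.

Daily demand d = 46,750/300 = 155.833; p = 794; 1 − d/p = 0.80374
EPQ = √(2DS / (H(1 − d/p)))
    = √(2 × 46,750 × 100 / (12 × 0.80374)) ≈ 984.60

985 cases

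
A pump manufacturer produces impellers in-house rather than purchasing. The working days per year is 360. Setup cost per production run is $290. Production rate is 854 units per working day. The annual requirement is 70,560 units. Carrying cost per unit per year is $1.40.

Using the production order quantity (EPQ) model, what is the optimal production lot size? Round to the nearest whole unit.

6,159 units

d = 70,560/360 = 196.0000 units/day;  effective holding cost H(1 − d/p) = 1.4·(1 − 196.0000/854) = 1.07869
Q* = √(2DS / H_eff) = √(2·70,560·290 / 1.07869) ≈ 6,159.50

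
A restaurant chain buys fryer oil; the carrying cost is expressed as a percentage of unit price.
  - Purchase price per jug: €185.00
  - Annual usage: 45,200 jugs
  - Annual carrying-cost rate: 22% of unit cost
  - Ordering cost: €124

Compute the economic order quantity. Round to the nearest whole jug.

525 jugs

H = i·C = 0.22 × €185 = €40.7000 per jug-year
EOQ = √(2DS/H) = √(2 × 45,200 × 124 / 40.7)
    = √(275,420.15) ≈ 524.80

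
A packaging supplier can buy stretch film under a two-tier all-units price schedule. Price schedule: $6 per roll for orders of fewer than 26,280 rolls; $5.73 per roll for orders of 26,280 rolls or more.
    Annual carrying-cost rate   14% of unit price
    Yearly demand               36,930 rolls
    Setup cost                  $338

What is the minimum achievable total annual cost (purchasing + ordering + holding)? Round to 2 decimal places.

H₁ = 14%×$6 = $0.8400;  H₂ = 14%×$5.73 = $0.8022
EOQ₁ = √(2×36,930×338/0.8400) = 5,451.59  (< 26,280, feasible at tier 1)
EOQ₂ = √(2×36,930×338/0.8022) = 5,578.55  (< 26,280 → use Q = 26,280 at tier-2 price)
TC(tier 1 (EOQ₁), Q≈5,451.6) = $226,159.34
TC(tier 2, Q≈26,280.0) = $222,624.78
Minimum at tier 2: $222,624.78

$222,624.78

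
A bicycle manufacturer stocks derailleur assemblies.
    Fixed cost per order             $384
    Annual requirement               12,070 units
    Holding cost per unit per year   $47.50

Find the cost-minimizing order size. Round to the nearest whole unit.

EOQ = √(2DS/H) = √(2 × 12,070 × 384 / 47.5)
    = √(195,152.84) ≈ 441.76

442 units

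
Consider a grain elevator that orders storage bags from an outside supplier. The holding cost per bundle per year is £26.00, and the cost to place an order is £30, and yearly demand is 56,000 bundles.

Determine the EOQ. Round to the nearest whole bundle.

Q* = √(2·D·S / H) = √(2·56,000·30 / 26) = √129,230.8 ≈ 359.49

359 bundles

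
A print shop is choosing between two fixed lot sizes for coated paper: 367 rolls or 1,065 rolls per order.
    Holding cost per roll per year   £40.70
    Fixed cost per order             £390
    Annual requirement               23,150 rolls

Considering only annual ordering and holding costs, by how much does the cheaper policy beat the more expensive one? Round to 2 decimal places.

£1,919.05

For each Q, cost = (D/Q)·S + (Q/2)·H.
TC(367) = (23,150/367)×390 + (367/2)×40.7 = £32,069.27
TC(1,065) = (23,150/1,065)×390 + (1,065/2)×40.7 = £30,150.21
Lots of 1,065 are cheaper by £1,919.05.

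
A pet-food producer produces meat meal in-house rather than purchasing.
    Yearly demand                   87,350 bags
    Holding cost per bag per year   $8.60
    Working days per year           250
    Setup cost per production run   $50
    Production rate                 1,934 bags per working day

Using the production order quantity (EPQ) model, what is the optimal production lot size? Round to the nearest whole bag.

1,113 bags

Daily demand d = 87,350/250 = 349.400; p = 1934; 1 − d/p = 0.81934
EPQ = √(2DS / (H(1 − d/p)))
    = √(2 × 87,350 × 50 / (8.6 × 0.81934)) ≈ 1,113.40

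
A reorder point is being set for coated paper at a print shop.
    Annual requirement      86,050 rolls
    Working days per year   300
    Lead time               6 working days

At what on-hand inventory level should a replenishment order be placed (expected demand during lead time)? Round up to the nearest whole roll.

1,721 rolls

Daily demand d = 86,050 / 300 = 286.833 rolls/day
Demand during lead time = 286.833 × 6 = 1,721.00
Reorder point = 1,721.00 → round up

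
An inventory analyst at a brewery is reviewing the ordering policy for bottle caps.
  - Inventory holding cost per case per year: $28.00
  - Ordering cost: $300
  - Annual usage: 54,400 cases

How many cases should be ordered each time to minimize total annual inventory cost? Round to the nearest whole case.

1,080 cases

2DS/H = 2·54,400·300/28 = 1,165,714.29
EOQ = √1,165,714.29 ≈ 1,079.68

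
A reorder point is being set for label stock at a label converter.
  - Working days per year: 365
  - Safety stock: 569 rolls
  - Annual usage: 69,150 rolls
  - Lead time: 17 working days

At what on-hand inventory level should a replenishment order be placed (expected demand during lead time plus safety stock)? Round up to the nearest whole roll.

3,790 rolls

Daily demand d = 69,150 / 365 = 189.452 rolls/day
Demand during lead time = 189.452 × 17 = 3,220.68
Reorder point = 3,220.68 + 569 = 3,789.68 → round up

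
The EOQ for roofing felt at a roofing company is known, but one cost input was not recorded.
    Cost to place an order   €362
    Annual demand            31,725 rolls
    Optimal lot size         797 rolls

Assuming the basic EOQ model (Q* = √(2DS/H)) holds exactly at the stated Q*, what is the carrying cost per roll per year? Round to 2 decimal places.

From Q* = √(2DS/H) ⇒ Q*² = 2DS/H.
H = 2DS / Q² = 2 × 31,725 × 362 / 797² = 36.1596

€36.16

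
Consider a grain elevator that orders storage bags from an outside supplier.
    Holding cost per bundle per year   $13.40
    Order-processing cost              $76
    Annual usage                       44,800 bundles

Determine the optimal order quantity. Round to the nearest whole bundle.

EOQ = √(2DS/H) = √(2 × 44,800 × 76 / 13.4)
    = √(508,179.10) ≈ 712.87

713 bundles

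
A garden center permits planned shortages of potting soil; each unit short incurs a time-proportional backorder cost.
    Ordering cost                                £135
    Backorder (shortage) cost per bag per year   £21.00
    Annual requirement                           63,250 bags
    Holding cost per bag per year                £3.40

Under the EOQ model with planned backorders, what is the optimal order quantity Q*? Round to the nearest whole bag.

Q* = √(2DS/H) · √((H + b)/b)
   = √(2 × 63,250 × 135 / 3.4) · √((3.4 + 21) / 21)
   = 2,241.159 × 1.0779 ≈ 2,415.78

2,416 bags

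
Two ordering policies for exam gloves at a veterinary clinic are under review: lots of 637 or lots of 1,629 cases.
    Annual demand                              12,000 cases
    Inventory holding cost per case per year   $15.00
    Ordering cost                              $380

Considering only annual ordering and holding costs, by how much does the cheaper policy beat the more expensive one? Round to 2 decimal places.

Annual cost at Q: ordering D·S/Q plus holding Q·H/2.
TC(637) = (12,000/637)×380 + (637/2)×15 = $11,936.06
TC(1,629) = (12,000/1,629)×380 + (1,629/2)×15 = $15,016.76
Lots of 637 are cheaper by $3,080.71.

$3,080.71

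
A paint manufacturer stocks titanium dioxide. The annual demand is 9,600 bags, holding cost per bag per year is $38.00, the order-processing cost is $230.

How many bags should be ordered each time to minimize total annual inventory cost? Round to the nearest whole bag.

341 bags

EOQ = √(2DS/H) = √(2 × 9,600 × 230 / 38)
    = √(116,210.53) ≈ 340.90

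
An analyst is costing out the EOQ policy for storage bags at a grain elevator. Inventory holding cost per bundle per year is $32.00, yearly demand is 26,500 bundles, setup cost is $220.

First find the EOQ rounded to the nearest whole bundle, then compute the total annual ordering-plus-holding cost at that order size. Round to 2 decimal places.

Optimal lot size Q* = (2 × 26,500 × $220 / $32)^½ ≈ 603.63 → Q = 604 bundles
Annual ordering cost = (D/Q)·S = (26,500/604) × 220 = $9,652.32
Annual holding cost  = (Q/2)·H = (604/2) × 32 = $9,664.00
Total = $9,652.32 + $9,664.00 = $19,316.32

$19,316.32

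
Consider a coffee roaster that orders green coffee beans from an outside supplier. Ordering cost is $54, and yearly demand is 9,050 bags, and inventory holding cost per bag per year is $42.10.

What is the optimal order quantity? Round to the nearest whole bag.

2DS/H = 2·9,050·54/42.1 = 23,216.15
EOQ = √23,216.15 ≈ 152.37

152 bags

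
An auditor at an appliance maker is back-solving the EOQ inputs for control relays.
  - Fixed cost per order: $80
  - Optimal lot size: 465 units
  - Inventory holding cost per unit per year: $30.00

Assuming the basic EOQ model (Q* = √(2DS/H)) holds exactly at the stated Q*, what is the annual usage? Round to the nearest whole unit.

40,542 units per year

From Q* = √(2DS/H) ⇒ Q*² = 2DS/H.
D = Q²H / (2S) = 465² × 30 / (2 × 80) = 40,542.19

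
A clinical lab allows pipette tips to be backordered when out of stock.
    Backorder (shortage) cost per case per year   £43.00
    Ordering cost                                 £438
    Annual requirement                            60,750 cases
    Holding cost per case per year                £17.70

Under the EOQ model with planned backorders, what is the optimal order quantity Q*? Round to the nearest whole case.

2,060 cases

Q* = √(2DS/H) · √((H + b)/b)
   = √(2 × 60,750 × 438 / 17.7) · √((17.7 + 43) / 43)
   = 1,733.958 × 1.1881 ≈ 2,060.15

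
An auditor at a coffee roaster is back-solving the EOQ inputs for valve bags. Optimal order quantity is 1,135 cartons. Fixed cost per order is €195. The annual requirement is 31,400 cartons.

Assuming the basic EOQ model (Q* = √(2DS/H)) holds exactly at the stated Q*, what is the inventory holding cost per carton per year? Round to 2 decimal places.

€9.51

EOQ relation: Q² = 2DS/H, so rearrange for the unknown.
H = 2DS / Q² = 2 × 31,400 × 195 / 1,135² = 9.5061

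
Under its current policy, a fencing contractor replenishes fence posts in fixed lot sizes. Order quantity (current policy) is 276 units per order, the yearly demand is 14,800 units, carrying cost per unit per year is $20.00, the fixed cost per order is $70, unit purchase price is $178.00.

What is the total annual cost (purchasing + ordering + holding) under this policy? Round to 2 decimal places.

Orders/yr = 14,800/276 = 53.623; ordering cost = 53.623 × $70 = $3,753.62
Average inventory = 276/2 = 138; holding cost = 138 × $20 = $2,760.00
Purchase cost = D·C = 14,800 × 178 = $2,634,400.00
Total = $3,753.62 + $2,760.00 + $2,634,400.00 = $2,640,913.62

$2,640,913.62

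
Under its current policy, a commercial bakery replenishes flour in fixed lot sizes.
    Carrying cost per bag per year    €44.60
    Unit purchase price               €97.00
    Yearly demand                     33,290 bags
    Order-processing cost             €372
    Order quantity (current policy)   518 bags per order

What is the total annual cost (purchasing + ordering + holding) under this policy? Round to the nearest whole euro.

Ordering: D/Q × S = 33,290/518 × €372 = €23,907.10
Holding:  Q/2 × H = 518/2 × €44.6 = €11,551.40
Purchase cost = D·C = 33,290 × 97 = €3,229,130.00
Total = €23,907.10 + €11,551.40 + €3,229,130.00 = €3,264,588.50

€3,264,589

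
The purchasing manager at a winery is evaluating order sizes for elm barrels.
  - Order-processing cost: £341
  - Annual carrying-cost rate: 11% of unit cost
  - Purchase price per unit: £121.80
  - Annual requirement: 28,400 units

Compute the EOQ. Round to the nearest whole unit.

1,202 units

Holding cost per unit per year: H = 11% × £121.8 = £13.3980
EOQ = √(2DS/H) = √(2 × 28,400 × 341 / 13.398)
    = √(1,445,648.60) ≈ 1,202.35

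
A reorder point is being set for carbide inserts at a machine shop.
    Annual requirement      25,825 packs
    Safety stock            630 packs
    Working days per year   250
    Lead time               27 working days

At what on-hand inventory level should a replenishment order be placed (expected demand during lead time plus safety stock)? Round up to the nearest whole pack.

3,420 packs

Daily demand d = 25,825 / 250 = 103.300 packs/day
Demand during lead time = 103.300 × 27 = 2,789.10
Reorder point = 2,789.10 + 630 = 3,419.10 → round up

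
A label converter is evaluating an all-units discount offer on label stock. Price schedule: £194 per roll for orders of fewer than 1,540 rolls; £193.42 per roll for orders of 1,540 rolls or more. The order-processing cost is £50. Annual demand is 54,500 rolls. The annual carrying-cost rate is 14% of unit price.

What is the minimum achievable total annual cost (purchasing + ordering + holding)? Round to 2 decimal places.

£10,564,010.16

H₁ = 14%×£194 = £27.1600;  H₂ = 14%×£193.42 = £27.0788
EOQ₁ = √(2×54,500×50/27.1600) = 447.95  (< 1,540, feasible at tier 1)
EOQ₂ = √(2×54,500×50/27.0788) = 448.63  (< 1,540 → use Q = 1,540 at tier-2 price)
TC(tier 1 (EOQ₁), Q≈448.0) = £10,585,166.43
TC(tier 2, Q≈1,540.0) = £10,564,010.16
Minimum at tier 2: £10,564,010.16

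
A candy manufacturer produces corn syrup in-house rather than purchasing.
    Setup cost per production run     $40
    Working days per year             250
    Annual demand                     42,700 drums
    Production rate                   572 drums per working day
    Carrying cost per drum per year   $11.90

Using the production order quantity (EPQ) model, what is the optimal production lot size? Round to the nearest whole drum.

Daily demand d = 42,700/250 = 170.800; p = 572; 1 − d/p = 0.70140
EPQ = √(2DS / (H(1 − d/p)))
    = √(2 × 42,700 × 40 / (11.9 × 0.70140)) ≈ 639.74

640 drums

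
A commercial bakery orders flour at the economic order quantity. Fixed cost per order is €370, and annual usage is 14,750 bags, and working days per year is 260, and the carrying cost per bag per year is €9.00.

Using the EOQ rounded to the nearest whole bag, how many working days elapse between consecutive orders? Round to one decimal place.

19.4 days

2DS/H = 2·14,750·370/9 = 1,212,777.78
EOQ = √1,212,777.78 ≈ 1,101.26 → Q = 1,101 bags
T = Q/D × 260 days = 1,101/14,750 × 260 = 19.407 days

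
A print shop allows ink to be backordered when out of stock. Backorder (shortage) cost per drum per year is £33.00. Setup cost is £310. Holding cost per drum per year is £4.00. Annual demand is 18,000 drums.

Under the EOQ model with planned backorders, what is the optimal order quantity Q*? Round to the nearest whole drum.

Basic EOQ = √(2·18,000·310/4) = 1,670.329
Backorder adjustment √((H+b)/b) = √((4+33)/33) = 1.0589
Q* = 1,670.329 × 1.0589 ≈ 1,768.67

1,769 drums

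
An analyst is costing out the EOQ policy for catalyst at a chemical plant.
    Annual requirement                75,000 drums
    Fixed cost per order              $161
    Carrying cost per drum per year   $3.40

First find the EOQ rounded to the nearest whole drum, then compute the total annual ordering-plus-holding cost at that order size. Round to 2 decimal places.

$9,061.46

Optimal lot size Q* = (2 × 75,000 × $161 / $3.4)^½ ≈ 2,665.13 → Q = 2,665 drums
Annual ordering cost = (D/Q)·S = (75,000/2,665) × 161 = $4,530.96
Annual holding cost  = (Q/2)·H = (2,665/2) × 3.4 = $4,530.50
Total = $4,530.96 + $4,530.50 = $9,061.46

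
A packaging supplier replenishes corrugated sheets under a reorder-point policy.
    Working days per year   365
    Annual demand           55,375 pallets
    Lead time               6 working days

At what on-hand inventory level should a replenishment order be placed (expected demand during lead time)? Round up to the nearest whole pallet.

911 pallets

Daily demand d = 55,375 / 365 = 151.712 pallets/day
Demand during lead time = 151.712 × 6 = 910.27
Reorder point = 910.27 → round up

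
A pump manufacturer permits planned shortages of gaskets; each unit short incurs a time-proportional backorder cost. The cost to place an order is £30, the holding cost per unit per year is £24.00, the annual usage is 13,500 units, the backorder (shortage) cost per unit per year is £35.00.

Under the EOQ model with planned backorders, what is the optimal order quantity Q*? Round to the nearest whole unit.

239 units

Basic EOQ = √(2·13,500·30/24) = 183.712
Backorder adjustment √((H+b)/b) = √((24+35)/35) = 1.2984
Q* = 183.712 × 1.2984 ≈ 238.52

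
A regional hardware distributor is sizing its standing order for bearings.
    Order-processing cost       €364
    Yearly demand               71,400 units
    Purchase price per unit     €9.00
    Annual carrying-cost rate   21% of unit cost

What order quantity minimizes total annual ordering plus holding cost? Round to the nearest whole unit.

Carrying cost H = €9 × 21% = €1.8900/unit/yr
Optimal lot size Q* = (2 × 71,400 × €364 / €1.89)^½ ≈ 5,244.26

5,244 units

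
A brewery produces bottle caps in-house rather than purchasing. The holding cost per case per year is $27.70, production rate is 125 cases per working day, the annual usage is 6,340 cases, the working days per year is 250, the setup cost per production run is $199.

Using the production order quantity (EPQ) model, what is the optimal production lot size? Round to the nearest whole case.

338 cases

d = 6,340/250 = 25.3600 cases/day;  effective holding cost H(1 − d/p) = 27.7·(1 − 25.3600/125) = 22.08022
Q* = √(2DS / H_eff) = √(2·6,340·199 / 22.08022) ≈ 338.05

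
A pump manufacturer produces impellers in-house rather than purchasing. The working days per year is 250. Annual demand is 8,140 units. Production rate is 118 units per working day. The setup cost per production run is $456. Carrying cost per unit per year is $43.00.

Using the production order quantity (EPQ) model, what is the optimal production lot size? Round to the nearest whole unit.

488 units

Daily demand d = 8,140/250 = 32.560; p = 118; 1 − d/p = 0.72407
EPQ = √(2DS / (H(1 − d/p)))
    = √(2 × 8,140 × 456 / (43 × 0.72407)) ≈ 488.30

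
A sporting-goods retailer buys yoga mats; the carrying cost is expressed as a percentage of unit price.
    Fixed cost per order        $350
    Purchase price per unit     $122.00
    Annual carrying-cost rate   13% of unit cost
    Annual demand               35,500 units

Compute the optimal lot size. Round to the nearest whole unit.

1,252 units

Holding cost per unit per year: H = 13% × $122 = $15.8600
EOQ = √(2DS/H) = √(2 × 35,500 × 350 / 15.86)
    = √(1,566,834.80) ≈ 1,251.73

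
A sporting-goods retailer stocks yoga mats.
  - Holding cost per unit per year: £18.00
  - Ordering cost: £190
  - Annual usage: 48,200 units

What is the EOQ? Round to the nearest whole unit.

1,009 units

2DS/H = 2·48,200·190/18 = 1,017,555.56
EOQ = √1,017,555.56 ≈ 1,008.74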